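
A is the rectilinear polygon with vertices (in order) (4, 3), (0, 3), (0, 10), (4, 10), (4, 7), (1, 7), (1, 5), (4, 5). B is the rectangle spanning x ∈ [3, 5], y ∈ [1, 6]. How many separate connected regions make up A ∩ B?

1

A ∩ B is a single connected region.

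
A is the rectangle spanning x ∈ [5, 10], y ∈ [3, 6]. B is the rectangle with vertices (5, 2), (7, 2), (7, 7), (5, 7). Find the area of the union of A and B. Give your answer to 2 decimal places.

By inclusion–exclusion:
Individual areas: |A| = 15, |B| = 10.
|A∩B|: x∈[5,7], y∈[3,6] → 2·3 = 6.
|A ∪ B| = 25 − 6 = 19.00.

19.00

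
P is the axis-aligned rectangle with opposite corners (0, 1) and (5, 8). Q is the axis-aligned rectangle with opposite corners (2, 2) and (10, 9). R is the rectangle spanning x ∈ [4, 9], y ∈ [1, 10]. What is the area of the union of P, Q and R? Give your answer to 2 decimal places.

82.00

By inclusion–exclusion:
Individual areas: |P| = 35, |Q| = 56, |R| = 45.
|P∩Q|: x∈[2,5], y∈[2,8] → 3·6 = 18.
|P∩R|: x∈[4,5], y∈[1,8] → 1·7 = 7.
|Q∩R|: x∈[4,9], y∈[2,9] → 5·7 = 35.
|P∩Q∩R| = 6.
|P ∪ Q ∪ R| = 136 − 60 + 6 = 82.00.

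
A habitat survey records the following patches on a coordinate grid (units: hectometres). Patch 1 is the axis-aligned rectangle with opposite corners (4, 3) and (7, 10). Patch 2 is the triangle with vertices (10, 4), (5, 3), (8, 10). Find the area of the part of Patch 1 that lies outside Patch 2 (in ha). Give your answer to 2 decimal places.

|Patch 1| = 21, |Patch 1∩Patch 2| = 4.2667.
|Patch 1 ∖ Patch 2| = |Patch 1| − |Patch 1∩Patch 2| = 21 − 4.2667 = 16.73.

16.73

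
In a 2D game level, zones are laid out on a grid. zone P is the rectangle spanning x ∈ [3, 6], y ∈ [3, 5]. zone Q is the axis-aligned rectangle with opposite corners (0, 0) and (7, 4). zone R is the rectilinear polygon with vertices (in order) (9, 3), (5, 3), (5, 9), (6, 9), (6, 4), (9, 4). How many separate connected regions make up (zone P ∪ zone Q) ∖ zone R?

1

(zone P ∪ zone Q) ∖ zone R is a single connected region.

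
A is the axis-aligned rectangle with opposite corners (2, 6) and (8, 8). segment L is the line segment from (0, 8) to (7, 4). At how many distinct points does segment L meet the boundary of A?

The segment meets the boundary at (3.5,6), (2,6.857).

2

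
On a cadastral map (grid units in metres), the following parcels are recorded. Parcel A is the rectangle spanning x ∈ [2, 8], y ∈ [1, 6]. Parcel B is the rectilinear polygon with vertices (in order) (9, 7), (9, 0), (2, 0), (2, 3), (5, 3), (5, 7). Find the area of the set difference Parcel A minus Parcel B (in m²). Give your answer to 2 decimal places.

|Parcel A| = 30, |Parcel A∩Parcel B| = 21.
|Parcel A ∖ Parcel B| = |Parcel A| − |Parcel A∩Parcel B| = 30 − 21 = 9.00.

9.00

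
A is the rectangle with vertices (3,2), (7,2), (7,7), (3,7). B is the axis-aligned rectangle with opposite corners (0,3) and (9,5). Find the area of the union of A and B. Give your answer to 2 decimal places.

By inclusion–exclusion:
Individual areas: |A| = 20, |B| = 18.
|A∩B|: x∈[3,7], y∈[3,5] → 4·2 = 8.
|A ∪ B| = 38 − 8 = 30.00.

30.00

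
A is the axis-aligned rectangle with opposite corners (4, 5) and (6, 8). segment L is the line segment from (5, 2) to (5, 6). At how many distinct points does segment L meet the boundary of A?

The segment meets the boundary at (5,5).

1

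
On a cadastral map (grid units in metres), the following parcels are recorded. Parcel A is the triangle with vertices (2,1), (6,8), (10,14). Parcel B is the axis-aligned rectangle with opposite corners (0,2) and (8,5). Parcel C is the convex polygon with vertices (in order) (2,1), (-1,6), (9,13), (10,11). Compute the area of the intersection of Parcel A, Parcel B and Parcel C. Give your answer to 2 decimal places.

The intersection is the polygon with vertices (4.462,5), (2.615,2), (2.571,2), (4.286,5).
By the shoelace formula its area is 0.33.

0.33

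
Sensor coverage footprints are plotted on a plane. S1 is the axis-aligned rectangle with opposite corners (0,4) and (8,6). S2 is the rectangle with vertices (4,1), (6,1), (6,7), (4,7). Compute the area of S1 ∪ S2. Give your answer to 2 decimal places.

24.00

By inclusion–exclusion:
Individual areas: |S1| = 16, |S2| = 12.
|S1∩S2|: x∈[4,6], y∈[4,6] → 2·2 = 4.
|S1 ∪ S2| = 28 − 4 = 24.00.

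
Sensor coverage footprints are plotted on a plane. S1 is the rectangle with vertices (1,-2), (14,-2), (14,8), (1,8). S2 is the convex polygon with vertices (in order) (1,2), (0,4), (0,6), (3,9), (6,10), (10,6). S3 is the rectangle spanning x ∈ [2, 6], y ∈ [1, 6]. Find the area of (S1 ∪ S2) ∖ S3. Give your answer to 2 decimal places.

120.50

|S1 ∪ S2| = 140.5.
|(S1 ∪ S2) ∩ S3| = 20.
|(S1 ∪ S2) ∖ S3| = 140.5 − 20 = 120.50.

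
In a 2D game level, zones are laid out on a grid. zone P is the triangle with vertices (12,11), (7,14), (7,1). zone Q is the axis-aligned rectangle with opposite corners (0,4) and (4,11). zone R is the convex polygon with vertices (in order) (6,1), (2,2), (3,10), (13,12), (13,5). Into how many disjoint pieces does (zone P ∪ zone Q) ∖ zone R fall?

(zone P ∪ zone Q) ∖ zone R splits into 3 disjoint pieces (area 6.4, area 0.1143, area 19.65).

3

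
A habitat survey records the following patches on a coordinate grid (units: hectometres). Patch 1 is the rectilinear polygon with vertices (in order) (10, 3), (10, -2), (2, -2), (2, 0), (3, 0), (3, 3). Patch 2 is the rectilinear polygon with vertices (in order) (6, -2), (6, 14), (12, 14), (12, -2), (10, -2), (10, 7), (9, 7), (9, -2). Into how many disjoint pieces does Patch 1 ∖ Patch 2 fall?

2

Patch 1 ∖ Patch 2 splits into 2 disjoint pieces (area 5, area 17).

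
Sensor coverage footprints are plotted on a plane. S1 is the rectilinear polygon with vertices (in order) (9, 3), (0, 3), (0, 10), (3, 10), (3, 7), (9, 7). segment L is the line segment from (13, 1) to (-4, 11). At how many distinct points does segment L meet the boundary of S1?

The segment meets the boundary at (0,8.647), (9,3.353).

2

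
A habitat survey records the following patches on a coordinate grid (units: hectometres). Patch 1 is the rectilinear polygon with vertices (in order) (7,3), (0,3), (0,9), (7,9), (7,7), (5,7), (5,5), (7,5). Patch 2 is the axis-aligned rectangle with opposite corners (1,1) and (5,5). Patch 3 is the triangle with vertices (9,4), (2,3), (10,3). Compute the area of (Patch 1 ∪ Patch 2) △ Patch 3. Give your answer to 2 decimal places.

|Patch 1 ∪ Patch 2| = 46.
|(Patch 1 ∪ Patch 2) ∩ Patch 3| = 1.7857.
|(Patch 1 ∪ Patch 2) △ Patch 3| = 46 + 4 − 3.5714 = 46.43.

46.43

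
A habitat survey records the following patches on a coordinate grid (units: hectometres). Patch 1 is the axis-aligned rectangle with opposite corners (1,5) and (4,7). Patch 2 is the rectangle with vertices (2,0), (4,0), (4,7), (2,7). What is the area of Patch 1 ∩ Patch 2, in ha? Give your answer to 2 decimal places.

4.00

|Patch 1∩Patch 2|: x∈[2,4], y∈[5,7] → 2·2 = 4.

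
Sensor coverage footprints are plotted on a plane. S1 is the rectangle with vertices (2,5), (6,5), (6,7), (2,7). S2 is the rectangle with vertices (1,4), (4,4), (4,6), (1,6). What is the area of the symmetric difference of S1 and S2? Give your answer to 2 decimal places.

|S1∩S2|: x∈[2,4], y∈[5,6] → 2·1 = 2.
|S1 △ S2| = |S1| + |S2| − 2·|S1∩S2| = 8 + 6 − 4 = 10.00.

10.00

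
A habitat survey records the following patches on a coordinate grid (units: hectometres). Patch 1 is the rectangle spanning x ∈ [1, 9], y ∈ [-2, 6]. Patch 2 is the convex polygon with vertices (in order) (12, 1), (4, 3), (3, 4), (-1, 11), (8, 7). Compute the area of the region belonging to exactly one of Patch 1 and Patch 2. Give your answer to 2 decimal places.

68.13

|Patch 1| = 64, |Patch 2| = 47.5, |Patch 1∩Patch 2| = 21.6845.
|Patch 1 △ Patch 2| = |Patch 1| + |Patch 2| − 2·|Patch 1∩Patch 2| = 64 + 47.5 − 43.369 = 68.13.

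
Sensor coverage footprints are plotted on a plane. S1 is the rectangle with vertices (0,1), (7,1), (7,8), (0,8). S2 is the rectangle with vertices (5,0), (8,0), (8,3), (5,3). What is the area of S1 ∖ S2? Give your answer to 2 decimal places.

45.00

|S1∩S2|: x∈[5,7], y∈[1,3] → 2·2 = 4.
|S1| = 49.
|S1 ∖ S2| = |S1| − |S1∩S2| = 49 − 4 = 45.00.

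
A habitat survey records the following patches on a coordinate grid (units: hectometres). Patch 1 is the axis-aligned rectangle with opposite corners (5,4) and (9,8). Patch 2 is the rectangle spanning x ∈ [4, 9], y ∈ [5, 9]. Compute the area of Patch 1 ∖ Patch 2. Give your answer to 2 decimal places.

4.00

|Patch 1∩Patch 2|: x∈[5,9], y∈[5,8] → 4·3 = 12.
|Patch 1| = 16.
|Patch 1 ∖ Patch 2| = |Patch 1| − |Patch 1∩Patch 2| = 16 − 12 = 4.00.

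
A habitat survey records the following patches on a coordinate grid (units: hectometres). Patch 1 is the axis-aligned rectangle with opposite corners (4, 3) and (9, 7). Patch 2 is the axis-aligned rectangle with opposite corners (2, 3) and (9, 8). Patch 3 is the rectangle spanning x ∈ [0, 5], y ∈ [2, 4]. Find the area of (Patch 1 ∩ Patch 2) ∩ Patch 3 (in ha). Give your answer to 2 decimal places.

1.00

The region (Patch 1 ∩ Patch 2) ∩ Patch 3 is the polygon with vertices (4,3), (4,4), (5,4), (5,3).
By the shoelace formula its area is 1.00.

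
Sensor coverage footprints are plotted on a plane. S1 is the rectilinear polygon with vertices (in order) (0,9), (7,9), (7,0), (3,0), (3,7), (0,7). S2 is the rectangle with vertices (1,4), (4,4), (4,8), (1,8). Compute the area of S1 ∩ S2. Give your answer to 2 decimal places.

6.00

The intersection is the polygon with vertices (3,7), (1,7), (1,8), (4,8), (4,4), (3,4).
By the shoelace formula its area is 6.00.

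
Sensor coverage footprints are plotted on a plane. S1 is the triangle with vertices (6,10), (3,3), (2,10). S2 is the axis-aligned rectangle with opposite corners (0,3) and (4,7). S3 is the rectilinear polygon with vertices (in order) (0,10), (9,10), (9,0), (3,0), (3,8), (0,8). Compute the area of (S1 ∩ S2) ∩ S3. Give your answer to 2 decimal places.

2.83

The region (S1 ∩ S2) ∩ S3 is the polygon with vertices (4,7), (4,5.333), (3,3), (3,7).
By the shoelace formula its area is 2.83.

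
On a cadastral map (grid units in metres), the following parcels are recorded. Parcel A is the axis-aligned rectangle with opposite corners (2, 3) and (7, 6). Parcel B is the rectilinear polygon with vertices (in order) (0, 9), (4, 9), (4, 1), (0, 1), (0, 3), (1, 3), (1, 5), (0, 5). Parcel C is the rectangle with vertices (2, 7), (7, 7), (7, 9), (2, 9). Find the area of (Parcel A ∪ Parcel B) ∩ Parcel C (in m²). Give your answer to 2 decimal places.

The region (Parcel A ∪ Parcel B) ∩ Parcel C is the polygon with vertices (4,9), (4,7), (2,7), (2,9).
By the shoelace formula its area is 4.00.

4.00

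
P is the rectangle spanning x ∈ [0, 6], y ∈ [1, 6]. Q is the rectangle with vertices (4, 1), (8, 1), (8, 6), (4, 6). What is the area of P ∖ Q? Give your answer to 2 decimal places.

|P∩Q|: x∈[4,6], y∈[1,6] → 2·5 = 10.
|P| = 30.
|P ∖ Q| = |P| − |P∩Q| = 30 − 10 = 20.00.

20.00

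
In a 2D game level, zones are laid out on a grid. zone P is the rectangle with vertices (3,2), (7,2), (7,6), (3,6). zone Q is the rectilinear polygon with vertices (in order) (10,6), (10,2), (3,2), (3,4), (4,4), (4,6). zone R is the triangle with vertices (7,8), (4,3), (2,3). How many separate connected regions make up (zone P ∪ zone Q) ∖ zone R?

2

(zone P ∪ zone Q) ∖ zone R splits into 2 disjoint pieces (area 22.3, area 2).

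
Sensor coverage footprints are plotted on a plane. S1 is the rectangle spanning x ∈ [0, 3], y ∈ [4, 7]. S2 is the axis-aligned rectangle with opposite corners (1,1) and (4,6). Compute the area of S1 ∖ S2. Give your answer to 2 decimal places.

5.00

|S1∩S2|: x∈[1,3], y∈[4,6] → 2·2 = 4.
|S1| = 9.
|S1 ∖ S2| = |S1| − |S1∩S2| = 9 − 4 = 5.00.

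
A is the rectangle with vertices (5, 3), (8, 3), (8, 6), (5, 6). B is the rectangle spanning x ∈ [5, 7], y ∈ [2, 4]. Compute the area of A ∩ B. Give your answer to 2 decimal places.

|A∩B|: x∈[5,7], y∈[3,4] → 2·1 = 2.

2.00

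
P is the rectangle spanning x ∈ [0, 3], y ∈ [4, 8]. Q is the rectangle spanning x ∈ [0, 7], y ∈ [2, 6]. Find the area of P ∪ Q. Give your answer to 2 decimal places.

34.00

By inclusion–exclusion:
Individual areas: |P| = 12, |Q| = 28.
|P∩Q|: x∈[0,3], y∈[4,6] → 3·2 = 6.
|P ∪ Q| = 40 − 6 = 34.00.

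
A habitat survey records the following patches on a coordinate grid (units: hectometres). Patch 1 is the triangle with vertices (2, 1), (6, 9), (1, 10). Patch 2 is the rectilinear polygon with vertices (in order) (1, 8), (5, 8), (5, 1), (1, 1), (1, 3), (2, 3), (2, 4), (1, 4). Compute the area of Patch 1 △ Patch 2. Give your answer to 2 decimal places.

|Patch 1| = 22, |Patch 2| = 27, |Patch 1∩Patch 2| = 14.4444.
|Patch 1 △ Patch 2| = |Patch 1| + |Patch 2| − 2·|Patch 1∩Patch 2| = 22 + 27 − 28.8889 = 20.11.

20.11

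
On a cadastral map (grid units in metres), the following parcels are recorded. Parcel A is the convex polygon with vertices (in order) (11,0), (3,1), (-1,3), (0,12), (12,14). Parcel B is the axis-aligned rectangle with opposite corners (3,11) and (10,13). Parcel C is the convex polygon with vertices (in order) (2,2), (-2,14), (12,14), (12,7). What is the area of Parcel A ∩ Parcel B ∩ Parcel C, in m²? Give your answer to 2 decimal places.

13.25

The intersection is the polygon with vertices (10,13), (10,11), (3,11), (3,12.5), (6,13).
By the shoelace formula its area is 13.25.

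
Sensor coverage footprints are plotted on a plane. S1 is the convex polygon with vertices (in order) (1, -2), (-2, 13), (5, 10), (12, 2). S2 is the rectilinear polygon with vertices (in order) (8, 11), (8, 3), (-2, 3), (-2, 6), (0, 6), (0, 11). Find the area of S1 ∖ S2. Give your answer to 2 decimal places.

50.41

|S1| = 106, |S1∩S2| = 55.5905.
|S1 ∖ S2| = |S1| − |S1∩S2| = 106 − 55.5905 = 50.41.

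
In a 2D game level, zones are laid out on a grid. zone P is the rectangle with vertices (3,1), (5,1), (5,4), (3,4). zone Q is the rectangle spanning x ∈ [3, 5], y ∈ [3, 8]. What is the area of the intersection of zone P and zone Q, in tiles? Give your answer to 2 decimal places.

2.00

|zone P∩zone Q|: x∈[3,5], y∈[3,4] → 2·1 = 2.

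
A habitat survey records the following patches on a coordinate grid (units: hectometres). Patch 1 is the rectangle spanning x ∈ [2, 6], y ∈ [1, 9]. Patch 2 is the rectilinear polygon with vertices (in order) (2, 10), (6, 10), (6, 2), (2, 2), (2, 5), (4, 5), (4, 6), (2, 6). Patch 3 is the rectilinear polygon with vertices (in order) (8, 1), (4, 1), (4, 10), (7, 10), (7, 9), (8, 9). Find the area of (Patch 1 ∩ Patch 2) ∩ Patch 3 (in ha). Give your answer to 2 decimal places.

14.00

The region (Patch 1 ∩ Patch 2) ∩ Patch 3 is the polygon with vertices (4,2), (4,5), (4,6), (4,9), (6,9), (6,2).
By the shoelace formula its area is 14.00.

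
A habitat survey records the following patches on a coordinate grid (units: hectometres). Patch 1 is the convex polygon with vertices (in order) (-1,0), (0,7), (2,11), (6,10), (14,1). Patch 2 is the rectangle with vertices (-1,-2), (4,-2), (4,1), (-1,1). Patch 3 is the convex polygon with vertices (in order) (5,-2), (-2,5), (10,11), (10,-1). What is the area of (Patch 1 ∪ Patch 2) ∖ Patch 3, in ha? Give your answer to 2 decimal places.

41.49

|Patch 1 ∪ Patch 2| = 110.9048.
|(Patch 1 ∪ Patch 2) ∩ Patch 3| = 69.4154.
|(Patch 1 ∪ Patch 2) ∖ Patch 3| = 110.9048 − 69.4154 = 41.49.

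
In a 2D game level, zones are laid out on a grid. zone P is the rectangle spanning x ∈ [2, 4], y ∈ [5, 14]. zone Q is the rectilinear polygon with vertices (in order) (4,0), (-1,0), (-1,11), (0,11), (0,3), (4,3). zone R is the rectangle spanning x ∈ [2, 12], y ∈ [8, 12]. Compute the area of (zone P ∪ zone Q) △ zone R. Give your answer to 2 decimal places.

|zone P ∪ zone Q| = 41.
|(zone P ∪ zone Q) ∩ zone R| = 8.
|(zone P ∪ zone Q) △ zone R| = 41 + 40 − 16 = 65.00.

65.00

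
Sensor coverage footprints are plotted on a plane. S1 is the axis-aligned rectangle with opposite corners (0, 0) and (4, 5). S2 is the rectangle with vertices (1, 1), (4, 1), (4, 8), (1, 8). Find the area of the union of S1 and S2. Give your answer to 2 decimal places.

By inclusion–exclusion:
Individual areas: |S1| = 20, |S2| = 21.
|S1∩S2|: x∈[1,4], y∈[1,5] → 3·4 = 12.
|S1 ∪ S2| = 41 − 12 = 29.00.

29.00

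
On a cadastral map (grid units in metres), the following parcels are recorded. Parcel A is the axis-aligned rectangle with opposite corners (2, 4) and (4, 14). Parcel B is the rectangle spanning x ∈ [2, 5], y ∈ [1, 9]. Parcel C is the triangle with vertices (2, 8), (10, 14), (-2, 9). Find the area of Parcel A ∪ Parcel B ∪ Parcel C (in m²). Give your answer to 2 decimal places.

By inclusion–exclusion:
Individual areas: |Parcel A| = 20, |Parcel B| = 24, |Parcel C| = 16.
|Parcel A∩Parcel B|: x∈[2,4], y∈[4,9] → 2·5 = 10.
|Parcel A∩Parcel C| = 4.6667.
|Parcel B∩Parcel C| = 0.6667.
|Parcel A∩Parcel B∩Parcel C| = 0.6667.
|Parcel A ∪ Parcel B ∪ Parcel C| = 60 − 15.3333 + 0.6667 = 45.33.

45.33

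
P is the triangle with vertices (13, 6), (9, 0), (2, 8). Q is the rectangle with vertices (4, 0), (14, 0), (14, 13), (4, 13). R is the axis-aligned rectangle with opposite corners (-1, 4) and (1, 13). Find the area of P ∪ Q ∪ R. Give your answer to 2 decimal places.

149.92

By inclusion–exclusion:
Individual areas: |P| = 37, |Q| = 130, |R| = 18.
|P∩Q| = 35.0779.
|P∩R| = 0.
|Q∩R| = 0 (no overlap).
|P∩Q∩R| = 0.
|P ∪ Q ∪ R| = 185 − 35.0779 + 0 = 149.92.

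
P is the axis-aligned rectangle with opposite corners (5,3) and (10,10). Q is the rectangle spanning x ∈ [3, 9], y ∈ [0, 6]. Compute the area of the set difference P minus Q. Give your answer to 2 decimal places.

|P∩Q|: x∈[5,9], y∈[3,6] → 4·3 = 12.
|P| = 35.
|P ∖ Q| = |P| − |P∩Q| = 35 − 12 = 23.00.

23.00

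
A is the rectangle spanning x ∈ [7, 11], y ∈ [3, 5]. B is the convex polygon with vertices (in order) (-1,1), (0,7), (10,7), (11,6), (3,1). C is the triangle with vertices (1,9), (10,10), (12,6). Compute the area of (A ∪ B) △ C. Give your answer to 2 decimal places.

72.66

|A ∪ B| = 54.7.
|(A ∪ B) ∩ C| = 0.5208.
|(A ∪ B) △ C| = 54.7 + 19 − 1.0417 = 72.66.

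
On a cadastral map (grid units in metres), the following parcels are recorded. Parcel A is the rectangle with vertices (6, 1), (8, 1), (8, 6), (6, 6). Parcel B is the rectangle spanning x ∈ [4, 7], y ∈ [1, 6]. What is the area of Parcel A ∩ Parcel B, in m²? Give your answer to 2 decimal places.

5.00

|Parcel A∩Parcel B|: x∈[6,7], y∈[1,6] → 1·5 = 5.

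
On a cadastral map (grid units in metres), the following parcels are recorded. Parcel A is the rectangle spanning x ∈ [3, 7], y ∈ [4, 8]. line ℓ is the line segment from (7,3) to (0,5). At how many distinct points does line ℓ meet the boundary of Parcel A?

2

The segment meets the boundary at (3,4.143), (3.5,4).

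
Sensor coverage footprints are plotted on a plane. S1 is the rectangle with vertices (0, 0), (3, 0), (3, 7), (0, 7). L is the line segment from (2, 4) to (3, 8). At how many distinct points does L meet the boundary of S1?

1

The segment meets the boundary at (2.75,7).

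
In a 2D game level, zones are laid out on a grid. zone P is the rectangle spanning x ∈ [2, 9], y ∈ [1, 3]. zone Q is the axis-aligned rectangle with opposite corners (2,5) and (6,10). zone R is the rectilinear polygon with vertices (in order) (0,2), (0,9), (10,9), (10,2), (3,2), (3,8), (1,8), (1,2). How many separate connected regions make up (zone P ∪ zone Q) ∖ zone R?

3

(zone P ∪ zone Q) ∖ zone R splits into 3 disjoint pieces (area 8, area 4, area 3).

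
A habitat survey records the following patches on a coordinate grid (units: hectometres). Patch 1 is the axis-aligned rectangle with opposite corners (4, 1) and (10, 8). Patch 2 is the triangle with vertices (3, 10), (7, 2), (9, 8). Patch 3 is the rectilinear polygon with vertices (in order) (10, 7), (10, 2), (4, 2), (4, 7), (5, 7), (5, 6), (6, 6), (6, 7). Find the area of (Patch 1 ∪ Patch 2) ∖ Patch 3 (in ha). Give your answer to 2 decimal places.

|Patch 1 ∪ Patch 2| = 47.
|(Patch 1 ∪ Patch 2) ∩ Patch 3| = 29.
|(Patch 1 ∪ Patch 2) ∖ Patch 3| = 47 − 29 = 18.00.

18.00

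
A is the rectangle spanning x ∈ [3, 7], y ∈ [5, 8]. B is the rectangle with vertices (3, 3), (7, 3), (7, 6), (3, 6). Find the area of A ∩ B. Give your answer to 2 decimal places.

|A∩B|: x∈[3,7], y∈[5,6] → 4·1 = 4.

4.00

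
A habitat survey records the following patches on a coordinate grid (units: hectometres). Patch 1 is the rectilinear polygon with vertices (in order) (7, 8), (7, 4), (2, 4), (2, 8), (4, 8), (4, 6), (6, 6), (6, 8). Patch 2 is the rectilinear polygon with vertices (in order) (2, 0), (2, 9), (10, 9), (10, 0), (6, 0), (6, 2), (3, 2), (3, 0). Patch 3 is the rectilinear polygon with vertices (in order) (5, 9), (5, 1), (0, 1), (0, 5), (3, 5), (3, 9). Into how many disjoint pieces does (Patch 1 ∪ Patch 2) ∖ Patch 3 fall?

3

(Patch 1 ∪ Patch 2) ∖ Patch 3 splits into 3 disjoint pieces (area 4, area 43, area 1).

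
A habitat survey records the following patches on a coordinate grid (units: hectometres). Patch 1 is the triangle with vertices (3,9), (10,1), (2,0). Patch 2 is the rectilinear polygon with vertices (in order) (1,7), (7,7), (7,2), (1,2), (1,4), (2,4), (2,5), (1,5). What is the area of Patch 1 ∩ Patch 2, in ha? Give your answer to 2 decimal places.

The intersection is the polygon with vertices (7,4.429), (7,2), (2.222,2), (2.778,7), (4.75,7).
By the shoelace formula its area is 19.61.

19.61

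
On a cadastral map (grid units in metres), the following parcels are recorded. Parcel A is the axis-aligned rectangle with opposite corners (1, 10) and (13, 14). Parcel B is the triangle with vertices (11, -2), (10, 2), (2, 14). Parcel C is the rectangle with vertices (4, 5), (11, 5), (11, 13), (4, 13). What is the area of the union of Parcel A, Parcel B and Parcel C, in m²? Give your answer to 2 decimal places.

By inclusion–exclusion:
Individual areas: |Parcel A| = 48, |Parcel B| = 10, |Parcel C| = 56.
|Parcel A∩Parcel B| = 0.8333.
|Parcel A∩Parcel C|: x∈[4,11], y∈[10,13] → 7·3 = 21.
|Parcel B∩Parcel C| = 3.6632.
|Parcel A∩Parcel B∩Parcel C| = 0.2778.
|Parcel A ∪ Parcel B ∪ Parcel C| = 114 − 25.4965 + 0.2778 = 88.78.

88.78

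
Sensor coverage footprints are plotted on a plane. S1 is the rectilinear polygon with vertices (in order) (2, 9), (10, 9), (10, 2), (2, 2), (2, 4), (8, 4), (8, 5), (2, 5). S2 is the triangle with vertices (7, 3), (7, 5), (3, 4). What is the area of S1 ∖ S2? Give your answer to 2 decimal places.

48.00

|S1| = 50, |S1∩S2| = 2.
|S1 ∖ S2| = |S1| − |S1∩S2| = 50 − 2 = 48.00.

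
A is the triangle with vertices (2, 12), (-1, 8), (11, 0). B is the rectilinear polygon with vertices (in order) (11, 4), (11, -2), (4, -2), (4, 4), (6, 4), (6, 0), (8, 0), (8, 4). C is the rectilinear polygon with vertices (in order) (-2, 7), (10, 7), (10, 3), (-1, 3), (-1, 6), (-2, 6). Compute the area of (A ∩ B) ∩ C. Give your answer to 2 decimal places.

|A ∩ B| = 3.3333.
|(A ∩ B) ∩ C| = 0.71.

0.71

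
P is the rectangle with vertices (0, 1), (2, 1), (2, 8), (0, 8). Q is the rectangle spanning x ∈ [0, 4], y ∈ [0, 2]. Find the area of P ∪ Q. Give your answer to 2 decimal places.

By inclusion–exclusion:
Individual areas: |P| = 14, |Q| = 8.
|P∩Q|: x∈[0,2], y∈[1,2] → 2·1 = 2.
|P ∪ Q| = 22 − 2 = 20.00.

20.00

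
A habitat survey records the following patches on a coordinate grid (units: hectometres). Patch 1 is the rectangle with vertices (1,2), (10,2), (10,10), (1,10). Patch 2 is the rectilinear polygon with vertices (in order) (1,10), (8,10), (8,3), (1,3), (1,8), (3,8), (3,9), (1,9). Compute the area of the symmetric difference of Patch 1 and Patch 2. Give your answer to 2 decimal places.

25.00

|Patch 1| = 72, |Patch 2| = 47, |Patch 1∩Patch 2| = 47.
|Patch 1 △ Patch 2| = |Patch 1| + |Patch 2| − 2·|Patch 1∩Patch 2| = 72 + 47 − 94 = 25.00.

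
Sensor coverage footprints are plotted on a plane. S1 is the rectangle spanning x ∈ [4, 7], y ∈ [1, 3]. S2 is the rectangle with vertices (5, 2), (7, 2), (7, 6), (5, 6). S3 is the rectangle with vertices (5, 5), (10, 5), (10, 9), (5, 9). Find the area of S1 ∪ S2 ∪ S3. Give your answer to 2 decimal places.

By inclusion–exclusion:
Individual areas: |S1| = 6, |S2| = 8, |S3| = 20.
|S1∩S2|: x∈[5,7], y∈[2,3] → 2·1 = 2.
|S1∩S3| = 0 (no overlap).
|S2∩S3|: x∈[5,7], y∈[5,6] → 2·1 = 2.
|S1∩S2∩S3| = 0.
|S1 ∪ S2 ∪ S3| = 34 − 4 + 0 = 30.00.

30.00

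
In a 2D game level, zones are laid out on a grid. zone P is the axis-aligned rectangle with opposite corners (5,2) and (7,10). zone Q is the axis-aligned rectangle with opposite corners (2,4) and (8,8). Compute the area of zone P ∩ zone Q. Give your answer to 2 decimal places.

|zone P∩zone Q|: x∈[5,7], y∈[4,8] → 2·4 = 8.

8.00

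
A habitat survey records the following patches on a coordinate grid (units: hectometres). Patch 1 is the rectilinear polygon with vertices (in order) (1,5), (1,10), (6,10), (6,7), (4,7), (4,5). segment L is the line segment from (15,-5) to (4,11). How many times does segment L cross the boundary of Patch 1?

2

The segment meets the boundary at (4.688,10), (6,8.091).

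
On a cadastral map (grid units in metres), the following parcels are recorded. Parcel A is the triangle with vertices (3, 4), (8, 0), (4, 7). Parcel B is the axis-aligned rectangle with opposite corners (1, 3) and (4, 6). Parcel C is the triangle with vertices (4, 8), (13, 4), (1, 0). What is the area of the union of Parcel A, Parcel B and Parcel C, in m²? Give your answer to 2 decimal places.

48.16

By inclusion–exclusion:
Individual areas: |Parcel A| = 9.5, |Parcel B| = 9, |Parcel C| = 42.
|Parcel A∩Parcel B| = 1.7333.
|Parcel A∩Parcel C| = 8.4047.
|Parcel B∩Parcel C| = 3.9375.
|Parcel A∩Parcel B∩Parcel C| = 1.7333.
|Parcel A ∪ Parcel B ∪ Parcel C| = 60.5 − 14.0755 + 1.7333 = 48.16.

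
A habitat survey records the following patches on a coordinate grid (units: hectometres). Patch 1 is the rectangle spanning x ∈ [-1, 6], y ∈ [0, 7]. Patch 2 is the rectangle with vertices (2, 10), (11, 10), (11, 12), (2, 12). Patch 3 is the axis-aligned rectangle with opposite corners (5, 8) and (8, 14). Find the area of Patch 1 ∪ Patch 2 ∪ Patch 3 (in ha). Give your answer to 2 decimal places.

79.00

By inclusion–exclusion:
Individual areas: |Patch 1| = 49, |Patch 2| = 18, |Patch 3| = 18.
|Patch 1∩Patch 2| = 0 (no overlap).
|Patch 1∩Patch 3| = 0 (no overlap).
|Patch 2∩Patch 3|: x∈[5,8], y∈[10,12] → 3·2 = 6.
|Patch 1∩Patch 2∩Patch 3| = 0.
|Patch 1 ∪ Patch 2 ∪ Patch 3| = 85 − 6 + 0 = 79.00.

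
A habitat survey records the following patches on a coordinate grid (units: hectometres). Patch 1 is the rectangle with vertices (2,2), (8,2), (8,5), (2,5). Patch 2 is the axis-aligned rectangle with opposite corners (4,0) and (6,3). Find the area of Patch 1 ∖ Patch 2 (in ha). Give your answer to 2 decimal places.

|Patch 1∩Patch 2|: x∈[4,6], y∈[2,3] → 2·1 = 2.
|Patch 1| = 18.
|Patch 1 ∖ Patch 2| = |Patch 1| − |Patch 1∩Patch 2| = 18 − 2 = 16.00.

16.00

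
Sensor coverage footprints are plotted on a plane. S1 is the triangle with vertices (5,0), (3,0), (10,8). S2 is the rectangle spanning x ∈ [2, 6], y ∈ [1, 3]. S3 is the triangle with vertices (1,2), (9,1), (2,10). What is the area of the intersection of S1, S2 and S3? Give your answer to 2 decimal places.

The intersection is the polygon with vertices (6,3), (6,1.6), (5.87,1.391), (4.38,1.577), (5.625,3).
By the shoelace formula its area is 1.57.

1.57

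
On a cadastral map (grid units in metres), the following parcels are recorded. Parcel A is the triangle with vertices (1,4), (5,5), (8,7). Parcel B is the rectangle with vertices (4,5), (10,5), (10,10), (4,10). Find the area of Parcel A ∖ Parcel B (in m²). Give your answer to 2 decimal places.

0.93

|Parcel A| = 2.5, |Parcel A∩Parcel B| = 1.5714.
|Parcel A ∖ Parcel B| = |Parcel A| − |Parcel A∩Parcel B| = 2.5 − 1.5714 = 0.93.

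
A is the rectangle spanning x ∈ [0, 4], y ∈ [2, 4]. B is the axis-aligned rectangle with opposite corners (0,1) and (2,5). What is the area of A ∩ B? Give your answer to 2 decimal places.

|A∩B|: x∈[0,2], y∈[2,4] → 2·2 = 4.

4.00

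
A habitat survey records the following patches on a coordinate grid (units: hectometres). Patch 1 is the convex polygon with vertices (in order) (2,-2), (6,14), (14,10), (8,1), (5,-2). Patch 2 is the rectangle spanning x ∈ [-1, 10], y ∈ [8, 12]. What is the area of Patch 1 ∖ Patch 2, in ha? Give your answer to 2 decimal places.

74.50

|Patch 1| = 94.5, |Patch 1∩Patch 2| = 20.
|Patch 1 ∖ Patch 2| = |Patch 1| − |Patch 1∩Patch 2| = 94.5 − 20 = 74.50.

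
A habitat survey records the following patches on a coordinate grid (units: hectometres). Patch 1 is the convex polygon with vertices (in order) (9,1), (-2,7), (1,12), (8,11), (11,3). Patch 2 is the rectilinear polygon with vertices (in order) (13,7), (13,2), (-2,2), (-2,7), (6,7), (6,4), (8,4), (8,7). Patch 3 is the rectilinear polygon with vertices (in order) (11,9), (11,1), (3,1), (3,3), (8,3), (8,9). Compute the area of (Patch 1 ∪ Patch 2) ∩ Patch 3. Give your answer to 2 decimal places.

|Patch 1 ∪ Patch 2| = 118.4167.
|(Patch 1 ∪ Patch 2) ∩ Patch 3| = 23.67.

23.67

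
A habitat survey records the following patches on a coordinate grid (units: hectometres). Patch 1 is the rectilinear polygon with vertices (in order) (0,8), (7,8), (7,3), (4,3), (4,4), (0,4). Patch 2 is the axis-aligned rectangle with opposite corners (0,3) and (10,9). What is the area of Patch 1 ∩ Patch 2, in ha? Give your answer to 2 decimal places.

The intersection is the polygon with vertices (7,8), (7,3), (4,3), (4,4), (0,4), (0,8).
By the shoelace formula its area is 31.00.

31.00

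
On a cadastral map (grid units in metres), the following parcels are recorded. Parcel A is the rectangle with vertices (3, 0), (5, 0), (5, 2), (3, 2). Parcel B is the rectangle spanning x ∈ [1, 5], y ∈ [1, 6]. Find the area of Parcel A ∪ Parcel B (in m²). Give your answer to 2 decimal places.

22.00

By inclusion–exclusion:
Individual areas: |Parcel A| = 4, |Parcel B| = 20.
|Parcel A∩Parcel B|: x∈[3,5], y∈[1,2] → 2·1 = 2.
|Parcel A ∪ Parcel B| = 24 − 2 = 22.00.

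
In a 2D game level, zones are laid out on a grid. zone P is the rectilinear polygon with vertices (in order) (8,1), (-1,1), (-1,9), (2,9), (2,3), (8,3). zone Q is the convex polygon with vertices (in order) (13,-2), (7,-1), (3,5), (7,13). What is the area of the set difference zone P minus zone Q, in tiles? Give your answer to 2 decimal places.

30.00

|zone P| = 36, |zone P∩zone Q| = 6.
|zone P ∖ zone Q| = |zone P| − |zone P∩zone Q| = 36 − 6 = 30.00.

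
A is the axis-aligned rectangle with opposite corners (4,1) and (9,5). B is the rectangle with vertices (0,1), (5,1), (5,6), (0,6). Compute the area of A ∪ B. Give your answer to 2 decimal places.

41.00

By inclusion–exclusion:
Individual areas: |A| = 20, |B| = 25.
|A∩B|: x∈[4,5], y∈[1,5] → 1·4 = 4.
|A ∪ B| = 45 − 4 = 41.00.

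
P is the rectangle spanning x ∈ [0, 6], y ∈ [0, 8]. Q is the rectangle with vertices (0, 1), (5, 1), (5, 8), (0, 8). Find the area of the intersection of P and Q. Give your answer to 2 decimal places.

|P∩Q|: x∈[0,5], y∈[1,8] → 5·7 = 35.

35.00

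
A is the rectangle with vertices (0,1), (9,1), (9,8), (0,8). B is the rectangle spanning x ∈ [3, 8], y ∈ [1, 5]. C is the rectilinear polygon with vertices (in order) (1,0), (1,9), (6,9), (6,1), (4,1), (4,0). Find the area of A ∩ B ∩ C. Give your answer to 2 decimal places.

The intersection is the polygon with vertices (3,5), (6,5), (6,1), (4,1), (3,1).
By the shoelace formula its area is 12.00.

12.00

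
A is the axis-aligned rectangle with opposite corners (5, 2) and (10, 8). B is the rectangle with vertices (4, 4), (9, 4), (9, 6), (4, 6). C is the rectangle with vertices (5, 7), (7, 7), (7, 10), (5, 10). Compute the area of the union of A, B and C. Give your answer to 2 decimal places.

By inclusion–exclusion:
Individual areas: |A| = 30, |B| = 10, |C| = 6.
|A∩B|: x∈[5,9], y∈[4,6] → 4·2 = 8.
|A∩C|: x∈[5,7], y∈[7,8] → 2·1 = 2.
|B∩C| = 0 (no overlap).
|A∩B∩C| = 0.
|A ∪ B ∪ C| = 46 − 10 + 0 = 36.00.

36.00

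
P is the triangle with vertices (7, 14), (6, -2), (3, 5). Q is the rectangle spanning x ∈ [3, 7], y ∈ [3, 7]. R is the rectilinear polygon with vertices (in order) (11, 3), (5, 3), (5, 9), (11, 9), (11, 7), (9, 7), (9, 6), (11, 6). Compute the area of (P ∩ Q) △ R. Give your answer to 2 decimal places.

34.50

|P ∩ Q| = 12.004.
|(P ∩ Q) ∩ R| = 5.75.
|(P ∩ Q) △ R| = 12.004 + 34 − 11.5 = 34.50.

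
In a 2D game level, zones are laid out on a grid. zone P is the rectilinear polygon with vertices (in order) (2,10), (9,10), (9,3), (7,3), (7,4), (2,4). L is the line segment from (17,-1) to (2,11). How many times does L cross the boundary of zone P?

2

The segment meets the boundary at (3.25,10), (9,5.4).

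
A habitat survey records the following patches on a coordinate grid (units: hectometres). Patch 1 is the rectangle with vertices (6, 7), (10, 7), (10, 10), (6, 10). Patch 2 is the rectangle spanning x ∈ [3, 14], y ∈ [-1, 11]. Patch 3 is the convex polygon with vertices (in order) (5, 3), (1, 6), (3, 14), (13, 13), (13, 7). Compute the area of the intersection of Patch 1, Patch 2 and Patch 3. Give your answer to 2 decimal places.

12.00

The intersection is the polygon with vertices (6,10), (10,10), (10,7), (6,7).
By the shoelace formula its area is 12.00.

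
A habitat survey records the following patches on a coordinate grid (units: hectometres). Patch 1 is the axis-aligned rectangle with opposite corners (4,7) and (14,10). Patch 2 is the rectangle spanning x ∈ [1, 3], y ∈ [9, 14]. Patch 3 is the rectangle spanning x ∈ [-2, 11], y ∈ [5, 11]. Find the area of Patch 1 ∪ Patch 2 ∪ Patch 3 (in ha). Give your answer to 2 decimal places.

By inclusion–exclusion:
Individual areas: |Patch 1| = 30, |Patch 2| = 10, |Patch 3| = 78.
|Patch 1∩Patch 2| = 0 (no overlap).
|Patch 1∩Patch 3|: x∈[4,11], y∈[7,10] → 7·3 = 21.
|Patch 2∩Patch 3|: x∈[1,3], y∈[9,11] → 2·2 = 4.
|Patch 1∩Patch 2∩Patch 3| = 0.
|Patch 1 ∪ Patch 2 ∪ Patch 3| = 118 − 25 + 0 = 93.00.

93.00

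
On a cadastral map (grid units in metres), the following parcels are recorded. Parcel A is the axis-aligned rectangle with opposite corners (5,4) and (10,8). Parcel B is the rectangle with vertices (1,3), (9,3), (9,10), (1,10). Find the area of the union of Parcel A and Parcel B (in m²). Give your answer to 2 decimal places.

60.00

By inclusion–exclusion:
Individual areas: |Parcel A| = 20, |Parcel B| = 56.
|Parcel A∩Parcel B|: x∈[5,9], y∈[4,8] → 4·4 = 16.
|Parcel A ∪ Parcel B| = 76 − 16 = 60.00.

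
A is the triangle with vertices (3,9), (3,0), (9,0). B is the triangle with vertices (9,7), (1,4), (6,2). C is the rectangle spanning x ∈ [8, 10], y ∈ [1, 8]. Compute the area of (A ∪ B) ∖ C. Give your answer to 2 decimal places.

|A ∪ B| = 33.8798.
|(A ∪ B) ∩ C| = 0.7292.
|(A ∪ B) ∖ C| = 33.8798 − 0.7292 = 33.15.

33.15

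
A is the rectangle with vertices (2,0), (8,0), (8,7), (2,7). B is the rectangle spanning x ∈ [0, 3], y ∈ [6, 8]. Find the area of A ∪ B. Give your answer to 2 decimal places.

47.00

By inclusion–exclusion:
Individual areas: |A| = 42, |B| = 6.
|A∩B|: x∈[2,3], y∈[6,7] → 1·1 = 1.
|A ∪ B| = 48 − 1 = 47.00.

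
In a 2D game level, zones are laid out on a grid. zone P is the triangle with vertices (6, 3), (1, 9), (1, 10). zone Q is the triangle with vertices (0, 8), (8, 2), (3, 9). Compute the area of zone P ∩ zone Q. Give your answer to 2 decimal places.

The intersection is the polygon with vertices (1.435,8.478), (1.962,8.654), (5.231,4.077), (4.889,4.333).
By the shoelace formula its area is 1.76.

1.76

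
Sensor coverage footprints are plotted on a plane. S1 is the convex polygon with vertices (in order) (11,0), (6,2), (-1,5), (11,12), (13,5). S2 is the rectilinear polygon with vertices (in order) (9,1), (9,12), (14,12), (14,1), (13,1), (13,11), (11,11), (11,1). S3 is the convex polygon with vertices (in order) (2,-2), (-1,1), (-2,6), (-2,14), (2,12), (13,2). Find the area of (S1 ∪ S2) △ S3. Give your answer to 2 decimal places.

123.98

|S1 ∪ S2| = 98.5238.
|(S1 ∪ S2) ∩ S3| = 50.7711.
|(S1 ∪ S2) △ S3| = 98.5238 + 127 − 101.5423 = 123.98.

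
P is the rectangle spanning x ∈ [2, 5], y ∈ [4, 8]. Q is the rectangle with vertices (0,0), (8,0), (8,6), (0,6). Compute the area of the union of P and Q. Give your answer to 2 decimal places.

By inclusion–exclusion:
Individual areas: |P| = 12, |Q| = 48.
|P∩Q|: x∈[2,5], y∈[4,6] → 3·2 = 6.
|P ∪ Q| = 60 − 6 = 54.00.

54.00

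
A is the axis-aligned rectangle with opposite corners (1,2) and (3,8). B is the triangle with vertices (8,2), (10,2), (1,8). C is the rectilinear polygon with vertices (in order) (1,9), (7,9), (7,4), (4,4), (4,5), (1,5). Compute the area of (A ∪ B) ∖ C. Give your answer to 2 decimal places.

|A ∪ B| = 17.619.
|(A ∪ B) ∩ C| = 8.2857.
|(A ∪ B) ∖ C| = 17.619 − 8.2857 = 9.33.

9.33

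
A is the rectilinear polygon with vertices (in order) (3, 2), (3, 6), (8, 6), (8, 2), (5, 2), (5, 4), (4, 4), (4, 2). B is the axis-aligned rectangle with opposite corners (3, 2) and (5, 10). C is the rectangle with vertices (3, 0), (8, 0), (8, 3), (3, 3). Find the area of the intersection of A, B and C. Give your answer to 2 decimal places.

1.00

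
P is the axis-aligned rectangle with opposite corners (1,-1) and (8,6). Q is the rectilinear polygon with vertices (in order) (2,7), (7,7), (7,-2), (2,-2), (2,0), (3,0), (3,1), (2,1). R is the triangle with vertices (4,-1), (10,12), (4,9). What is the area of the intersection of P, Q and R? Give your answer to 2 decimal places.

11.25

The intersection is the polygon with vertices (7,5.5), (4,-1), (4,6), (7,6).
By the shoelace formula its area is 11.25.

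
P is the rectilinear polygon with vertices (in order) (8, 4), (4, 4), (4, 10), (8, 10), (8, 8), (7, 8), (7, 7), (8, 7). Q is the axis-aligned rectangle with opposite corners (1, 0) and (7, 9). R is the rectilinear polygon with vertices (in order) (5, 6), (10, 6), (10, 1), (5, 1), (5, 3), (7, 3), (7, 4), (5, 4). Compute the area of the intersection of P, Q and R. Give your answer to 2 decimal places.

The intersection is the polygon with vertices (7,4), (5,4), (5,6), (7,6).
By the shoelace formula its area is 4.00.

4.00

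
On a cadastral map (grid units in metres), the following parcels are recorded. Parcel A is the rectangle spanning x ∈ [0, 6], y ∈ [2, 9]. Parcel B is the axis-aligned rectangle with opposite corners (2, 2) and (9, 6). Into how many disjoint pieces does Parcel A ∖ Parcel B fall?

Parcel A ∖ Parcel B is a single connected region.

1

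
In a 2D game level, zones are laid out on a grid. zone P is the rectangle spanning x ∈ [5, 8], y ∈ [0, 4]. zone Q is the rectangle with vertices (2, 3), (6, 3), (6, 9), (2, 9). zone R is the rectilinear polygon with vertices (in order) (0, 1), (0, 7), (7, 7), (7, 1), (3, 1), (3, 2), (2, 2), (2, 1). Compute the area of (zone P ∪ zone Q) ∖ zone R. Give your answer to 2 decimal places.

14.00

|zone P ∪ zone Q| = 35.
|(zone P ∪ zone Q) ∩ zone R| = 21.
|(zone P ∪ zone Q) ∖ zone R| = 35 − 21 = 14.00.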